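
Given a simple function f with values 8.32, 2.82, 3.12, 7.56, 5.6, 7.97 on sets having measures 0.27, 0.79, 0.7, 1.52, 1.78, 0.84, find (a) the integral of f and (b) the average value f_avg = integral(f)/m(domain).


Step 1: Integral = sum(value_i * measure_i)
= 8.32*0.27 + 2.82*0.79 + 3.12*0.7 + 7.56*1.52 + 5.6*1.78 + 7.97*0.84
= 2.2464 + 2.2278 + 2.184 + 11.4912 + 9.968 + 6.6948
= 34.8122
Step 2: Total measure of domain = 0.27 + 0.79 + 0.7 + 1.52 + 1.78 + 0.84 = 5.9
Step 3: Average value = 34.8122 / 5.9 = 5.900373


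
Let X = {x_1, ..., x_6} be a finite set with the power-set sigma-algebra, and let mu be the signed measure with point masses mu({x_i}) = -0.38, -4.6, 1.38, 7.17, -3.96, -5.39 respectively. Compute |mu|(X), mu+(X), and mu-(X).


Step 1: Every measurable set is a union of atoms (the cells / points), so a Hahn decomposition is
  obtained by grouping atoms by sign: P = union of atoms with mu > 0, N = union of the remaining atoms.
  Atoms in P (indices): 3, 4;  atoms in N (indices): 1, 2, 5, 6
  Positive values: 1.38, 7.17
  Negative values: -0.38, -4.6, -3.96, -5.39
Step 2: mu+(X) = mu(P) = sum of positive atom values = 8.55
Step 3: mu-(X) = -mu(N) = sum of |negative atom values| = 14.33
Step 4: |mu|(X) = mu+(X) + mu-(X) = 8.55 + 14.33 = 22.88


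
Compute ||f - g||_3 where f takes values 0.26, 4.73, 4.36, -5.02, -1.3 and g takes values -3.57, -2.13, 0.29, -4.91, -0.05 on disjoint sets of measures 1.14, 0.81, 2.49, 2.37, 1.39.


Step 1: Compute differences f_i - g_i:
  0.26 - -3.57 = 3.83
  4.73 - -2.13 = 6.86
  4.36 - 0.29 = 4.07
  -5.02 - -4.91 = -0.11
  -1.3 - -0.05 = -1.25
Step 2: Compute |diff|^3 * measure for each set:
  |3.83|^3 * 1.14 = 56.181887 * 1.14 = 64.047351
  |6.86|^3 * 0.81 = 322.828856 * 0.81 = 261.491373
  |4.07|^3 * 2.49 = 67.419143 * 2.49 = 167.873666
  |-0.11|^3 * 2.37 = 0.001331 * 2.37 = 0.003154
  |-1.25|^3 * 1.39 = 1.953125 * 1.39 = 2.714844
Step 3: Sum = 496.130389
Step 4: ||f-g||_3 = (496.130389)^(1/3) = 7.916477


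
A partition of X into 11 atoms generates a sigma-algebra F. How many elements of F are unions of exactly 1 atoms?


Each element of F is a union of some subset of the 11 atoms.
Elements that are unions of exactly 1 atoms correspond to 1-element subsets of the 11 atoms.
Count = C(11, 1) = 11! / (1! * 10!) = 11.


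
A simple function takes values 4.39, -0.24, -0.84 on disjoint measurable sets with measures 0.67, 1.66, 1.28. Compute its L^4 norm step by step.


Step 1: Compute |f_i|^4 for each value:
  |4.39|^4 = 371.413838
  |-0.24|^4 = 0.003318
  |-0.84|^4 = 0.497871
Step 2: Multiply by measures and sum:
  371.413838 * 0.67 = 248.847272
  0.003318 * 1.66 = 0.005507
  0.497871 * 1.28 = 0.637275
Sum = 248.847272 + 0.005507 + 0.637275 = 249.490055
Step 3: Take the p-th root:
||f||_4 = (249.490055)^(1/4) = 3.974324


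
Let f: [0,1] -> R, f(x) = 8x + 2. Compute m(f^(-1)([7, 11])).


f^(-1)([7, 11]) = {x : 7 <= 8x + 2 <= 11}
Solving: (7 - 2)/8 <= x <= (11 - 2)/8
= [0.625, 1.125]
Intersecting with [0,1]: [0.625, 1]
Measure = 1 - 0.625 = 0.375


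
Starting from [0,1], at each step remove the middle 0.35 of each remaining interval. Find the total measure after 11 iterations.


Step 1: At each step, fraction remaining = 1 - 0.35 = 0.65
Step 2: After 11 steps, measure = (0.65)^11
Result = 0.008751


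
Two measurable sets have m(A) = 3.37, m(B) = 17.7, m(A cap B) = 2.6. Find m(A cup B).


By inclusion-exclusion: m(A u B) = m(A) + m(B) - m(A n B)
= 3.37 + 17.7 - 2.6
= 18.47


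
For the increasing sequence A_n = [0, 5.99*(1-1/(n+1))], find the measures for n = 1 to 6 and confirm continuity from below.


By continuity of measure from below: if A_n increases to A, then m(A_n) -> m(A).
Here A = [0, 5.99], so m(A) = 5.99
Step 1: a_1 = 5.99*(1 - 1/2) = 2.995, m(A_1) = 2.995
Step 2: a_2 = 5.99*(1 - 1/3) = 3.9933, m(A_2) = 3.9933
Step 3: a_3 = 5.99*(1 - 1/4) = 4.4925, m(A_3) = 4.4925
Step 4: a_4 = 5.99*(1 - 1/5) = 4.792, m(A_4) = 4.792
Step 5: a_5 = 5.99*(1 - 1/6) = 4.9917, m(A_5) = 4.9917
Step 6: a_6 = 5.99*(1 - 1/7) = 5.1343, m(A_6) = 5.1343
Limit: m(A_n) -> m([0,5.99]) = 5.99


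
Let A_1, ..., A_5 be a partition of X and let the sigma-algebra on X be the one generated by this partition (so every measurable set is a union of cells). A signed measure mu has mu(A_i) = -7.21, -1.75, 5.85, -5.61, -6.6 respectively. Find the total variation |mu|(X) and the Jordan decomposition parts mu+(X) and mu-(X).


Step 1: Every measurable set is a union of atoms (the cells / points), so a Hahn decomposition is
  obtained by grouping atoms by sign: P = union of atoms with mu > 0, N = union of the remaining atoms.
  Atoms in P (indices): 3;  atoms in N (indices): 1, 2, 4, 5
  Positive values: 5.85
  Negative values: -7.21, -1.75, -5.61, -6.6
Step 2: mu+(X) = mu(P) = sum of positive atom values = 5.85
Step 3: mu-(X) = -mu(N) = sum of |negative atom values| = 21.17
Step 4: |mu|(X) = mu+(X) + mu-(X) = 5.85 + 21.17 = 27.02


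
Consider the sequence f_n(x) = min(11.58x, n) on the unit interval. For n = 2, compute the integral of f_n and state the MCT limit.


f(x) = 11.58x on [0,1]; f_n(x) = min(11.58x, n). At n = 2:
Step 1: f(x) reaches 2 at x = 2/11.58 = 0.172712
Step 2: integral(f_2) = integral(11.58x, 0, 0.172712) + integral(2, 0.172712, 1)
       = 11.58*0.172712^2/2 + 2*(1 - 0.172712)
       = 0.172712 + 1.654577
       = 1.827288
Step 3: As n -> infinity, f_n increases to f, so by MCT integral(f_n) -> integral(f) = 11.58/2 = 5.79.
Convergence: integral(f_2) = 1.827288 -> 5.79 as n -> infinity


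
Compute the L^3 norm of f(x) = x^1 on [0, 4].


Step 1: ||f||_3 = (integral_0^4 |x^1|^3 dx)^(1/3)
     = (integral_0^4 x^3 dx)^(1/3)
Step 2: integral_0^4 x^3 dx = [x^4/(4)] from 0 to 4 = 4^4/4
     = 256/4 = 64
Step 3: ||f||_3 = (64)^(1/3) = 4


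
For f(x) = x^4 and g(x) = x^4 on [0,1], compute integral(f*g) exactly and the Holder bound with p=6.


Step 1: Exact integral of f*g = integral(x^8, 0, 1) = 1/9
     = 0.111111
Step 2: Holder bound with p=6, q=1.2:
  ||f||_p = (integral x^24 dx)^(1/6) = (1/25)^(1/6) = 0.584804
  ||g||_q = (integral x^4.8 dx)^(1/1.2) = (1/5.8)^(1/1.2) = 0.231105
Step 3: Holder bound = ||f||_p * ||g||_q = 0.584804 * 0.231105 = 0.135151
Verification: 0.111111 <= 0.135151 (Holder holds)


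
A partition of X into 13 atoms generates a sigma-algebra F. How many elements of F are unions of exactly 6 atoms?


Each element of F is a union of some subset of the 13 atoms.
Elements that are unions of exactly 6 atoms correspond to 6-element subsets of the 13 atoms.
Count = C(13, 6) = 13! / (6! * 7!) = 1716.


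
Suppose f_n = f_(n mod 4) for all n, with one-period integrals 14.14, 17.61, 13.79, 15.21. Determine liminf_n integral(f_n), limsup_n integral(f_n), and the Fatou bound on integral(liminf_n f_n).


The sequence (integral(f_n)) is periodic with period 4, repeating the values 14.14, 17.61, 13.79, 15.21 indefinitely.
Step 1: For a periodic sequence, every tail (a_m, a_(m+1), ...) contains all 4 period values infinitely often.
Step 2: Hence inf of every tail = min of the period values = min(14.14, 17.61, 13.79, 15.21) = 13.79.
        liminf_n integral(f_n) = sup over m of (inf of tail from m) = 13.79.
Step 3: Similarly sup of every tail = max of the period values = 17.61.
        limsup_n integral(f_n) = 17.61.
Step 4: Fatou's lemma: integral(liminf_n f_n) <= liminf_n integral(f_n) = 13.79.
        So the integral of the pointwise liminf is at most 13.79.


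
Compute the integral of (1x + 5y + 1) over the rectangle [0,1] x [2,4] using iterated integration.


By Fubini, integrate in x first, then y.
Step 1: Fix y, integrate over x in [0,1]:
  integral(1x + 5y + 1, x=0..1)
  = 1*(1^2 - 0^2)/2 + (5y + 1)*(1 - 0)
  = 0.5 + (5y + 1)*1
  = 0.5 + 5y + 1
  = 1.5 + 5y
Step 2: Integrate over y in [2,4]:
  integral(1.5 + 5y, y=2..4)
  = 1.5*2 + 5*(4^2 - 2^2)/2
  = 3 + 30
  = 33


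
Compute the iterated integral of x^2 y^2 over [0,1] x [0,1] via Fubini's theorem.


By Fubini's theorem, the double integral factors as a product of single integrals:
Step 1: integral_0^1 x^2 dx = [x^3/3] from 0 to 1
     = 1^3/3 = 0.333333
Step 2: integral_0^1 y^2 dy = [y^3/3] from 0 to 1
     = 1^3/3 = 0.333333
Step 3: Double integral = 0.333333 * 0.333333 = 0.111111


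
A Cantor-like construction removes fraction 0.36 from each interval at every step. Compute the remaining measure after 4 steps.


Step 1: At each step, fraction remaining = 1 - 0.36 = 0.64
Step 2: After 4 steps, measure = (0.64)^4
Step 3: Computing the power step by step:
  After step 1: 0.64
  After step 2: 0.4096
  After step 3: 0.262144
  After step 4: 0.167772
Result = 0.167772


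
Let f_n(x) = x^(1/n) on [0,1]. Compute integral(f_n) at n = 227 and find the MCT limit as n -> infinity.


At n = 227: f_227(x) = x^(1/227).
Step 1: integral(x^(1/227), 0, 1) = [x^(1/227+1) / (1/227+1)] from 0 to 1
     = 1 / (1/227 + 1) = 1 / ((227+1)/227) = 227/(227+1)
     = 227/228 = 0.995614
Step 2: As n -> infinity, f_n(x) = x^(1/n) -> 1 for x in (0,1], and f_n is increasing in n.
By MCT, lim_n integral(f_n) = integral(lim_n f_n) = integral(1, 0, 1) = 1.
Step 3: Verify convergence: 227/228 = 0.995614 -> 1


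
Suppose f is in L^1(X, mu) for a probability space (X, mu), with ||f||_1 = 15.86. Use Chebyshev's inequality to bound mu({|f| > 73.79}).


Chebyshev/Markov inequality: mu(|f| > eps) <= (||f||_p / eps)^p
Step 1: ||f||_1 / eps = 15.86 / 73.79 = 0.214934
Step 2: Raise to power p = 1:
  (0.214934)^1 = 0.214934
Step 3: Therefore mu(|f| > 73.79) <= 0.214934


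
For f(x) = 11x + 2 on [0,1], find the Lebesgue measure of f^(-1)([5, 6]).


f^(-1)([5, 6]) = {x : 5 <= 11x + 2 <= 6}
Solving: (5 - 2)/11 <= x <= (6 - 2)/11
= [0.272727, 0.363636]
Intersecting with [0,1]: [0.272727, 0.363636]
Measure = 0.363636 - 0.272727 = 0.090909


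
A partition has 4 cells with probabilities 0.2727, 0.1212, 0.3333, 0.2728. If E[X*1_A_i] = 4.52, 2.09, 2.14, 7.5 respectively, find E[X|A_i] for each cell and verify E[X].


For each cell A_i: E[X|A_i] = E[X*1_A_i] / P(A_i)
Step 1: E[X|A_1] = 4.52 / 0.2727 = 16.574991
Step 2: E[X|A_2] = 2.09 / 0.1212 = 17.244224
Step 3: E[X|A_3] = 2.14 / 0.3333 = 6.420642
Step 4: E[X|A_4] = 7.5 / 0.2728 = 27.492669
Verification: E[X] = sum E[X*1_A_i] = 4.52 + 2.09 + 2.14 + 7.5 = 16.25


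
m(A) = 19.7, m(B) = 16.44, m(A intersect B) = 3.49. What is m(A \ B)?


m(A \ B) = m(A) - m(A n B)
= 19.7 - 3.49
= 16.21


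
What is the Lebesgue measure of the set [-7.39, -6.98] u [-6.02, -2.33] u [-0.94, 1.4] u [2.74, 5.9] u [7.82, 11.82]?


For pairwise disjoint intervals, m(union) = sum of lengths.
= (-6.98 - -7.39) + (-2.33 - -6.02) + (1.4 - -0.94) + (5.9 - 2.74) + (11.82 - 7.82)
= 0.41 + 3.69 + 2.34 + 3.16 + 4
= 13.6


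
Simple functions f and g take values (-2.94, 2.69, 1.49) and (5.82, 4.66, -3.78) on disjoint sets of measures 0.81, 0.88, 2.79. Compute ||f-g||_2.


Step 1: Compute differences f_i - g_i:
  -2.94 - 5.82 = -8.76
  2.69 - 4.66 = -1.97
  1.49 - -3.78 = 5.27
Step 2: Compute |diff|^2 * measure for each set:
  |-8.76|^2 * 0.81 = 76.7376 * 0.81 = 62.157456
  |-1.97|^2 * 0.88 = 3.8809 * 0.88 = 3.415192
  |5.27|^2 * 2.79 = 27.7729 * 2.79 = 77.486391
Step 3: Sum = 143.059039
Step 4: ||f-g||_2 = (143.059039)^(1/2) = 11.960729


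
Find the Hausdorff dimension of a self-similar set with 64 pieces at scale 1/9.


For a self-similar set with N copies scaled by 1/r:
dim_H = log(N)/log(r) = log(64)/log(9)
= 4.158883/2.197225
= 1.892789


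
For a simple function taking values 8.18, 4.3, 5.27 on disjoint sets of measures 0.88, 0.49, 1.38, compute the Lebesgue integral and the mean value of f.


Step 1: Integral = sum(value_i * measure_i)
= 8.18*0.88 + 4.3*0.49 + 5.27*1.38
= 7.1984 + 2.107 + 7.2726
= 16.578
Step 2: Total measure of domain = 0.88 + 0.49 + 1.38 = 2.75
Step 3: Average value = 16.578 / 2.75 = 6.028364


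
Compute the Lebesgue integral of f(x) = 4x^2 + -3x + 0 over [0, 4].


The Lebesgue integral of a Riemann-integrable function agrees with the Riemann integral.
Antiderivative F(x) = (4/3)x^3 + (-3/2)x^2 + 0x
F(4) = (4/3)*4^3 + (-3/2)*4^2 + 0*4
     = (4/3)*64 + (-3/2)*16 + 0*4
     = 85.333333 + -24 + 0
     = 61.333333
F(0) = 0.0
Integral = F(4) - F(0) = 61.333333 - 0.0 = 61.333333


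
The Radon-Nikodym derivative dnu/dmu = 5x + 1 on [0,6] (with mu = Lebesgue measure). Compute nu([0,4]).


nu(A) = integral_A (dnu/dmu) dmu = integral_0^4 (5x + 1) dx
Step 1: Antiderivative F(x) = (5/2)x^2 + 1x
Step 2: F(4) = (5/2)*4^2 + 1*4 = 40 + 4 = 44
Step 3: F(0) = (5/2)*0^2 + 1*0 = 0.0 + 0 = 0.0
Step 4: nu([0,4]) = F(4) - F(0) = 44 - 0.0 = 44


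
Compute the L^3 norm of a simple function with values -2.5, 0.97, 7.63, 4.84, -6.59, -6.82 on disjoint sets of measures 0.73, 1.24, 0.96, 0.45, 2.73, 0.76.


Step 1: Compute |f_i|^3 for each value:
  |-2.5|^3 = 15.625
  |0.97|^3 = 0.912673
  |7.63|^3 = 444.194947
  |4.84|^3 = 113.379904
  |-6.59|^3 = 286.191179
  |-6.82|^3 = 317.214568
Step 2: Multiply by measures and sum:
  15.625 * 0.73 = 11.40625
  0.912673 * 1.24 = 1.131715
  444.194947 * 0.96 = 426.427149
  113.379904 * 0.45 = 51.020957
  286.191179 * 2.73 = 781.301919
  317.214568 * 0.76 = 241.083072
Sum = 11.40625 + 1.131715 + 426.427149 + 51.020957 + 781.301919 + 241.083072 = 1512.371061
Step 3: Take the p-th root:
||f||_3 = (1512.371061)^(1/3) = 11.478526


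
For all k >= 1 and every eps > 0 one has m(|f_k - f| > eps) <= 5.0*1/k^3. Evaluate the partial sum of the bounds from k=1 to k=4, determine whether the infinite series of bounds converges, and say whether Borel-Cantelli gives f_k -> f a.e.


Step 1: List the terms 5.0*1/k^3 for k = 1 to 4:
  k=1: 5
  k=2: 0.625
  k=3: 0.185185
  k=4: 0.078125
Step 2: Partial sum = 5 + 0.625 + 0.185185 + 0.078125
     = 5.88831
Step 3: The full series sum_(k>=1) 5.0*1/k^3 converges (p-series with p = 3 > 1; a constant multiple of a convergent series converges).
Step 4: Fix eps > 0. Since sum_k m(|f_k - f| > eps) < infinity, the Borel-Cantelli lemma gives
        m(limsup_k {|f_k - f| > eps}) = 0, i.e. for a.e. x, |f_k(x) - f(x)| <= eps for all large k.
        Applying this with eps = 1/j for j = 1, 2, ... and intersecting the countably many full-measure sets,
        for a.e. x we get limsup_k |f_k(x) - f(x)| <= 1/j for every j, hence f_k -> f almost everywhere.
Conclusion: series converges; Borel-Cantelli yields f_k -> f a.e.


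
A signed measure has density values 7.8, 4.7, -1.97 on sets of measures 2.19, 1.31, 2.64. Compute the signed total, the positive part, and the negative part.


Step 1: Compute signed measure on each set:
  Set 1: 7.8 * 2.19 = 17.082
  Set 2: 4.7 * 1.31 = 6.157
  Set 3: -1.97 * 2.64 = -5.2008
Step 2: Total signed measure = (17.082) + (6.157) + (-5.2008)
     = 18.0382
Step 3: Positive part mu+(X) = sum of positive contributions = 23.239
Step 4: Negative part mu-(X) = |sum of negative contributions| = 5.2008


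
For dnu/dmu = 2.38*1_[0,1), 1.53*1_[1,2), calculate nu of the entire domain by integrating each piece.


Integrate each piece of the Radon-Nikodym derivative:
Step 1: integral_0^1 2.38 dx = 2.38*(1-0) = 2.38*1 = 2.38
Step 2: integral_1^2 1.53 dx = 1.53*(2-1) = 1.53*1 = 1.53
Total: 2.38 + 1.53 = 3.91


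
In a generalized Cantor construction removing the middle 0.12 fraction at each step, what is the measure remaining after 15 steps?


Step 1: At each step, fraction remaining = 1 - 0.12 = 0.88
Step 2: After 15 steps, measure = (0.88)^15
Result = 0.146974


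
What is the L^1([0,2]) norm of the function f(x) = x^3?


Step 1: ||f||_1 = (integral_0^2 |x^3|^1 dx)^(1/1)
     = (integral_0^2 x^3 dx)^(1/1)
Step 2: integral_0^2 x^3 dx = [x^4/(4)] from 0 to 2 = 2^4/4
     = 16/4 = 4
Step 3: ||f||_1 = (4)^(1/1) = 4


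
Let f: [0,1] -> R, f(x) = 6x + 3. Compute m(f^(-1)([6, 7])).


f^(-1)([6, 7]) = {x : 6 <= 6x + 3 <= 7}
Solving: (6 - 3)/6 <= x <= (7 - 3)/6
= [0.5, 0.666667]
Intersecting with [0,1]: [0.5, 0.666667]
Measure = 0.666667 - 0.5 = 0.166667


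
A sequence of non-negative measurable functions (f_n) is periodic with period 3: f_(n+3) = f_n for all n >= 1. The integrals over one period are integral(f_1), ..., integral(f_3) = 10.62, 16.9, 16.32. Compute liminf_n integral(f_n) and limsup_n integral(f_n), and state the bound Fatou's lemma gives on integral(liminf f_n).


The sequence (integral(f_n)) is periodic with period 3, repeating the values 10.62, 16.9, 16.32 indefinitely.
Step 1: For a periodic sequence, every tail (a_m, a_(m+1), ...) contains all 3 period values infinitely often.
Step 2: Hence inf of every tail = min of the period values = min(10.62, 16.9, 16.32) = 10.62.
        liminf_n integral(f_n) = sup over m of (inf of tail from m) = 10.62.
Step 3: Similarly sup of every tail = max of the period values = 16.9.
        limsup_n integral(f_n) = 16.9.
Step 4: Fatou's lemma: integral(liminf_n f_n) <= liminf_n integral(f_n) = 10.62.
        So the integral of the pointwise liminf is at most 10.62.


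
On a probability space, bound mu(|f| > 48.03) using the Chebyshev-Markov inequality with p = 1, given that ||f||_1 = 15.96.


Chebyshev/Markov inequality: mu(|f| > eps) <= (||f||_p / eps)^p
Step 1: ||f||_1 / eps = 15.96 / 48.03 = 0.332292
Step 2: Raise to power p = 1:
  (0.332292)^1 = 0.332292
Step 3: Therefore mu(|f| > 48.03) <= 0.332292


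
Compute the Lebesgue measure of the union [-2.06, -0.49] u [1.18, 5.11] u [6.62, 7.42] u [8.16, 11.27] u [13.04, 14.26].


For pairwise disjoint intervals, m(union) = sum of lengths.
= (-0.49 - -2.06) + (5.11 - 1.18) + (7.42 - 6.62) + (11.27 - 8.16) + (14.26 - 13.04)
= 1.57 + 3.93 + 0.8 + 3.11 + 1.22
= 10.63


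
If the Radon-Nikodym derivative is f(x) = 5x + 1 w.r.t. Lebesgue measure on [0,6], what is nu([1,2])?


nu(A) = integral_A (dnu/dmu) dmu = integral_1^2 (5x + 1) dx
Step 1: Antiderivative F(x) = (5/2)x^2 + 1x
Step 2: F(2) = (5/2)*2^2 + 1*2 = 10 + 2 = 12
Step 3: F(1) = (5/2)*1^2 + 1*1 = 2.5 + 1 = 3.5
Step 4: nu([1,2]) = F(2) - F(1) = 12 - 3.5 = 8.5


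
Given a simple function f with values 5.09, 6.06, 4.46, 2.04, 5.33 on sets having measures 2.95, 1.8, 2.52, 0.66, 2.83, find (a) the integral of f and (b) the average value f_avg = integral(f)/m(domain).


Step 1: Integral = sum(value_i * measure_i)
= 5.09*2.95 + 6.06*1.8 + 4.46*2.52 + 2.04*0.66 + 5.33*2.83
= 15.0155 + 10.908 + 11.2392 + 1.3464 + 15.0839
= 53.593
Step 2: Total measure of domain = 2.95 + 1.8 + 2.52 + 0.66 + 2.83 = 10.76
Step 3: Average value = 53.593 / 10.76 = 4.980762


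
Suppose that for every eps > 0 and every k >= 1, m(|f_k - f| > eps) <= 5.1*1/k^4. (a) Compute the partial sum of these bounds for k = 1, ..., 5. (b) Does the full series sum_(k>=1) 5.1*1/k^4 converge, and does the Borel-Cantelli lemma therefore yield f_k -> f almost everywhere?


Step 1: List the terms 5.1*1/k^4 for k = 1 to 5:
  k=1: 5.1
  k=2: 0.31875
  k=3: 0.062963
  k=4: 0.019922
  k=5: 0.00816
Step 2: Partial sum = 5.1 + 0.31875 + 0.062963 + 0.019922 + 0.00816
     = 5.509795
Step 3: The full series sum_(k>=1) 5.1*1/k^4 converges (p-series with p = 4 > 1; a constant multiple of a convergent series converges).
Step 4: Fix eps > 0. Since sum_k m(|f_k - f| > eps) < infinity, the Borel-Cantelli lemma gives
        m(limsup_k {|f_k - f| > eps}) = 0, i.e. for a.e. x, |f_k(x) - f(x)| <= eps for all large k.
        Applying this with eps = 1/j for j = 1, 2, ... and intersecting the countably many full-measure sets,
        for a.e. x we get limsup_k |f_k(x) - f(x)| <= 1/j for every j, hence f_k -> f almost everywhere.
Conclusion: series converges; Borel-Cantelli yields f_k -> f a.e.


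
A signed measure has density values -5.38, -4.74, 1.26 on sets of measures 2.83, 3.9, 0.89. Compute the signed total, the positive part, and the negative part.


Step 1: Compute signed measure on each set:
  Set 1: -5.38 * 2.83 = -15.2254
  Set 2: -4.74 * 3.9 = -18.486
  Set 3: 1.26 * 0.89 = 1.1214
Step 2: Total signed measure = (-15.2254) + (-18.486) + (1.1214)
     = -32.59
Step 3: Positive part mu+(X) = sum of positive contributions = 1.1214
Step 4: Negative part mu-(X) = |sum of negative contributions| = 33.7114


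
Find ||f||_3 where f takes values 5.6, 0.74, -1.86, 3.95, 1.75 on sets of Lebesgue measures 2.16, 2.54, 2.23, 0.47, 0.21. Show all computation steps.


Step 1: Compute |f_i|^3 for each value:
  |5.6|^3 = 175.616
  |0.74|^3 = 0.405224
  |-1.86|^3 = 6.434856
  |3.95|^3 = 61.629875
  |1.75|^3 = 5.359375
Step 2: Multiply by measures and sum:
  175.616 * 2.16 = 379.33056
  0.405224 * 2.54 = 1.029269
  6.434856 * 2.23 = 14.349729
  61.629875 * 0.47 = 28.966041
  5.359375 * 0.21 = 1.125469
Sum = 379.33056 + 1.029269 + 14.349729 + 28.966041 + 1.125469 = 424.801068
Step 3: Take the p-th root:
||f||_3 = (424.801068)^(1/3) = 7.5173


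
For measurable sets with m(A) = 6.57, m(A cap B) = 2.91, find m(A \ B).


m(A \ B) = m(A) - m(A n B)
= 6.57 - 2.91
= 3.66


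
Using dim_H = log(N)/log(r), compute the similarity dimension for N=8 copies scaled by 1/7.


For a self-similar set with N copies scaled by 1/r:
dim_H = log(N)/log(r) = log(8)/log(7)
= 2.079442/1.94591
= 1.068622


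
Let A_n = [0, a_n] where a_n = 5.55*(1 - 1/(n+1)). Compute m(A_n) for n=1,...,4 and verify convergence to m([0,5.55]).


By continuity of measure from below: if A_n increases to A, then m(A_n) -> m(A).
Here A = [0, 5.55], so m(A) = 5.55
Step 1: a_1 = 5.55*(1 - 1/2) = 2.775, m(A_1) = 2.775
Step 2: a_2 = 5.55*(1 - 1/3) = 3.7, m(A_2) = 3.7
Step 3: a_3 = 5.55*(1 - 1/4) = 4.1625, m(A_3) = 4.1625
Step 4: a_4 = 5.55*(1 - 1/5) = 4.44, m(A_4) = 4.44
Limit: m(A_n) -> m([0,5.55]) = 5.55


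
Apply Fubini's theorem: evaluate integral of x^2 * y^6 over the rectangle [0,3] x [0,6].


By Fubini's theorem, the double integral factors as a product of single integrals:
Step 1: integral_0^3 x^2 dx = [x^3/3] from 0 to 3
     = 3^3/3 = 9
Step 2: integral_0^6 y^6 dy = [y^7/7] from 0 to 6
     = 6^7/7 = 39990.857143
Step 3: Double integral = 9 * 39990.857143 = 359917.714286


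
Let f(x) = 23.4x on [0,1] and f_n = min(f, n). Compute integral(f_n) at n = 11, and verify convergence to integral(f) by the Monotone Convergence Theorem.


f(x) = 23.4x on [0,1]; f_n(x) = min(23.4x, n). At n = 11:
Step 1: f(x) reaches 11 at x = 11/23.4 = 0.470085
Step 2: integral(f_11) = integral(23.4x, 0, 0.470085) + integral(11, 0.470085, 1)
       = 23.4*0.470085^2/2 + 11*(1 - 0.470085)
       = 2.58547 + 5.82906
       = 8.41453
Step 3: As n -> infinity, f_n increases to f, so by MCT integral(f_n) -> integral(f) = 23.4/2 = 11.7.
Convergence: integral(f_11) = 8.41453 -> 11.7 as n -> infinity


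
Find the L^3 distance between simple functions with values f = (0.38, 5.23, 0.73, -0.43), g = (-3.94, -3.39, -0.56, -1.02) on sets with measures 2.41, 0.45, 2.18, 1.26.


Step 1: Compute differences f_i - g_i:
  0.38 - -3.94 = 4.32
  5.23 - -3.39 = 8.62
  0.73 - -0.56 = 1.29
  -0.43 - -1.02 = 0.59
Step 2: Compute |diff|^3 * measure for each set:
  |4.32|^3 * 2.41 = 80.621568 * 2.41 = 194.297979
  |8.62|^3 * 0.45 = 640.503928 * 0.45 = 288.226768
  |1.29|^3 * 2.18 = 2.146689 * 2.18 = 4.679782
  |0.59|^3 * 1.26 = 0.205379 * 1.26 = 0.258778
Step 3: Sum = 487.463306
Step 4: ||f-g||_3 = (487.463306)^(1/3) = 7.870107


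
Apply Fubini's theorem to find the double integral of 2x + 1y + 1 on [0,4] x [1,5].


By Fubini, integrate in x first, then y.
Step 1: Fix y, integrate over x in [0,4]:
  integral(2x + 1y + 1, x=0..4)
  = 2*(4^2 - 0^2)/2 + (1y + 1)*(4 - 0)
  = 16 + (1y + 1)*4
  = 16 + 4y + 4
  = 20 + 4y
Step 2: Integrate over y in [1,5]:
  integral(20 + 4y, y=1..5)
  = 20*4 + 4*(5^2 - 1^2)/2
  = 80 + 48
  = 128


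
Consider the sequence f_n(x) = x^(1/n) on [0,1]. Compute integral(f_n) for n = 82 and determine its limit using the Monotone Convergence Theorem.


At n = 82: f_82(x) = x^(1/82).
Step 1: integral(x^(1/82), 0, 1) = [x^(1/82+1) / (1/82+1)] from 0 to 1
     = 1 / (1/82 + 1) = 1 / ((82+1)/82) = 82/(82+1)
     = 82/83 = 0.987952
Step 2: As n -> infinity, f_n(x) = x^(1/n) -> 1 for x in (0,1], and f_n is increasing in n.
By MCT, lim_n integral(f_n) = integral(lim_n f_n) = integral(1, 0, 1) = 1.
Step 3: Verify convergence: 82/83 = 0.987952 -> 1


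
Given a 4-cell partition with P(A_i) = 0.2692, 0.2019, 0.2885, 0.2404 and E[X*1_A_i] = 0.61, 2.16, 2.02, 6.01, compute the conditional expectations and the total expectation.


For each cell A_i: E[X|A_i] = E[X*1_A_i] / P(A_i)
Step 1: E[X|A_1] = 0.61 / 0.2692 = 2.265973
Step 2: E[X|A_2] = 2.16 / 0.2019 = 10.698366
Step 3: E[X|A_3] = 2.02 / 0.2885 = 7.001733
Step 4: E[X|A_4] = 6.01 / 0.2404 = 25
Verification: E[X] = sum E[X*1_A_i] = 0.61 + 2.16 + 2.02 + 6.01 = 10.8


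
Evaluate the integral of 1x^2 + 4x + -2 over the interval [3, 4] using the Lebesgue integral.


The Lebesgue integral of a Riemann-integrable function agrees with the Riemann integral.
Antiderivative F(x) = (1/3)x^3 + (4/2)x^2 + -2x
F(4) = (1/3)*4^3 + (4/2)*4^2 + -2*4
     = (1/3)*64 + (4/2)*16 + -2*4
     = 21.333333 + 32 + -8
     = 45.333333
F(3) = 21
Integral = F(4) - F(3) = 45.333333 - 21 = 24.333333


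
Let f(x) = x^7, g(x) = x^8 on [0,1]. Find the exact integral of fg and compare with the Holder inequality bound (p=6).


Step 1: Exact integral of f*g = integral(x^15, 0, 1) = 1/16
     = 0.0625
Step 2: Holder bound with p=6, q=1.2:
  ||f||_p = (integral x^42 dx)^(1/6) = (1/43)^(1/6) = 0.534263
  ||g||_q = (integral x^9.6 dx)^(1/1.2) = (1/10.6)^(1/1.2) = 0.139823
Step 3: Holder bound = ||f||_p * ||g||_q = 0.534263 * 0.139823 = 0.074702
Verification: 0.0625 <= 0.074702 (Holder holds)


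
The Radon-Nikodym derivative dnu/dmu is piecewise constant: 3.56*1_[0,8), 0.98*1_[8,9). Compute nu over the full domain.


Integrate each piece of the Radon-Nikodym derivative:
Step 1: integral_0^8 3.56 dx = 3.56*(8-0) = 3.56*8 = 28.48
Step 2: integral_8^9 0.98 dx = 0.98*(9-8) = 0.98*1 = 0.98
Total: 28.48 + 0.98 = 29.46


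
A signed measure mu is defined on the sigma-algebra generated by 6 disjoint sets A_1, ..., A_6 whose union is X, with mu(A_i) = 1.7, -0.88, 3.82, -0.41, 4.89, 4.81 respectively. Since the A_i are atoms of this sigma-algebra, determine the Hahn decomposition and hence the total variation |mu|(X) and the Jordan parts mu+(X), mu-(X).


Step 1: Every measurable set is a union of atoms (the cells / points), so a Hahn decomposition is
  obtained by grouping atoms by sign: P = union of atoms with mu > 0, N = union of the remaining atoms.
  Atoms in P (indices): 1, 3, 5, 6;  atoms in N (indices): 2, 4
  Positive values: 1.7, 3.82, 4.89, 4.81
  Negative values: -0.88, -0.41
Step 2: mu+(X) = mu(P) = sum of positive atom values = 15.22
Step 3: mu-(X) = -mu(N) = sum of |negative atom values| = 1.29
Step 4: |mu|(X) = mu+(X) + mu-(X) = 15.22 + 1.29 = 16.51


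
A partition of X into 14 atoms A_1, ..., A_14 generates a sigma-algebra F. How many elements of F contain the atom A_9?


Each element of F is a union of some subset S of the 14 atoms.
The element contains A_9 iff A_9 is in S.
So we count subsets S of {A_1,...,A_14} with A_9 in S: choose freely among the other 13 atoms.
Count = 2^(14-1) = 2^13 = 8192.


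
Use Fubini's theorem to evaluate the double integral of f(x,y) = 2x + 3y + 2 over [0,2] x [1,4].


By Fubini, integrate in x first, then y.
Step 1: Fix y, integrate over x in [0,2]:
  integral(2x + 3y + 2, x=0..2)
  = 2*(2^2 - 0^2)/2 + (3y + 2)*(2 - 0)
  = 4 + (3y + 2)*2
  = 4 + 6y + 4
  = 8 + 6y
Step 2: Integrate over y in [1,4]:
  integral(8 + 6y, y=1..4)
  = 8*3 + 6*(4^2 - 1^2)/2
  = 24 + 45
  = 69


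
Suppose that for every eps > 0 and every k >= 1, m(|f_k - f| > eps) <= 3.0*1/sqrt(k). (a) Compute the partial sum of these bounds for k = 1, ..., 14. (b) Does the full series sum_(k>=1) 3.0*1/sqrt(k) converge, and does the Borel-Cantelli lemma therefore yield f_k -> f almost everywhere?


Step 1: List the terms 3.0*1/sqrt(k) for k = 1 to 14:
  k=1: 3
  k=2: 2.12132
  k=3: 1.732051
  k=4: 1.5
  k=5: 1.341641
  k=6: 1.224745
  k=7: 1.133893
  k=8: 1.06066
  k=9: 1
  k=10: 0.948683
  k=11: 0.904534
  k=12: 0.866025
  k=13: 0.83205
  k=14: 0.801784
Step 2: Partial sum = 3 + 2.12132 + 1.732051 + 1.5 + 1.341641 + 1.224745 + 1.133893 + 1.06066 + 1 + 0.948683 + 0.904534 + 0.866025 + 0.83205 + 0.801784
     = 18.467387
Step 3: The full series sum_(k>=1) 3.0*1/sqrt(k) diverges (p-series with p = 1/2 <= 1; a nonzero constant multiple of a divergent series diverges).
Step 4: The (first) Borel-Cantelli lemma requires a summable sequence of measures, so it does not apply here;
        from this bound alone no conclusion about a.e. convergence can be drawn (convergence in measure still
        gives an a.e.-convergent subsequence, but not a.e. convergence of the whole sequence).
Conclusion: series diverges; Borel-Cantelli is inconclusive about a.e. convergence of f_k.


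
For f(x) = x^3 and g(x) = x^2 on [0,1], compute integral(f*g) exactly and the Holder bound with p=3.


Step 1: Exact integral of f*g = integral(x^5, 0, 1) = 1/6
     = 0.166667
Step 2: Holder bound with p=3, q=1.5:
  ||f||_p = (integral x^9 dx)^(1/3) = (1/10)^(1/3) = 0.464159
  ||g||_q = (integral x^3 dx)^(1/1.5) = (1/4)^(1/1.5) = 0.39685
Step 3: Holder bound = ||f||_p * ||g||_q = 0.464159 * 0.39685 = 0.184202
Verification: 0.166667 <= 0.184202 (Holder holds)


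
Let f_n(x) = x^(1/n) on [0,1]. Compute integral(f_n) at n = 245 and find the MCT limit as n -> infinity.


At n = 245: f_245(x) = x^(1/245).
Step 1: integral(x^(1/245), 0, 1) = [x^(1/245+1) / (1/245+1)] from 0 to 1
     = 1 / (1/245 + 1) = 1 / ((245+1)/245) = 245/(245+1)
     = 245/246 = 0.995935
Step 2: As n -> infinity, f_n(x) = x^(1/n) -> 1 for x in (0,1], and f_n is increasing in n.
By MCT, lim_n integral(f_n) = integral(lim_n f_n) = integral(1, 0, 1) = 1.
Step 3: Verify convergence: 245/246 = 0.995935 -> 1


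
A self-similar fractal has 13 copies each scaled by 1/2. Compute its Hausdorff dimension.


For a self-similar set with N copies scaled by 1/r:
dim_H = log(N)/log(r) = log(13)/log(2)
= 2.564949/0.693147
= 3.70044


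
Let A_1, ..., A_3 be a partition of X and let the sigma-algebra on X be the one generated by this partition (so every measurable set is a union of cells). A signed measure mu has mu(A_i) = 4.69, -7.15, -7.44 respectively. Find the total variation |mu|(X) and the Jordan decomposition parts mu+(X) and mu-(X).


Step 1: Every measurable set is a union of atoms (the cells / points), so a Hahn decomposition is
  obtained by grouping atoms by sign: P = union of atoms with mu > 0, N = union of the remaining atoms.
  Atoms in P (indices): 1;  atoms in N (indices): 2, 3
  Positive values: 4.69
  Negative values: -7.15, -7.44
Step 2: mu+(X) = mu(P) = sum of positive atom values = 4.69
Step 3: mu-(X) = -mu(N) = sum of |negative atom values| = 14.59
Step 4: |mu|(X) = mu+(X) + mu-(X) = 4.69 + 14.59 = 19.28


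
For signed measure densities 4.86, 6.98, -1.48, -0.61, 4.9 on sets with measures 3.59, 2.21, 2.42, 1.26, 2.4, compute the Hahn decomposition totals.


Step 1: Compute signed measure on each set:
  Set 1: 4.86 * 3.59 = 17.4474
  Set 2: 6.98 * 2.21 = 15.4258
  Set 3: -1.48 * 2.42 = -3.5816
  Set 4: -0.61 * 1.26 = -0.7686
  Set 5: 4.9 * 2.4 = 11.76
Step 2: Total signed measure = (17.4474) + (15.4258) + (-3.5816) + (-0.7686) + (11.76)
     = 40.283
Step 3: Positive part mu+(X) = sum of positive contributions = 44.6332
Step 4: Negative part mu-(X) = |sum of negative contributions| = 4.3502


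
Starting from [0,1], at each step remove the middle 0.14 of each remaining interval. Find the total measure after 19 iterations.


Step 1: At each step, fraction remaining = 1 - 0.14 = 0.86
Step 2: After 19 steps, measure = (0.86)^19
Result = 0.056947


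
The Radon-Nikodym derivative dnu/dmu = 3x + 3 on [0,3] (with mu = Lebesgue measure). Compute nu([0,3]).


nu(A) = integral_A (dnu/dmu) dmu = integral_0^3 (3x + 3) dx
Step 1: Antiderivative F(x) = (3/2)x^2 + 3x
Step 2: F(3) = (3/2)*3^2 + 3*3 = 13.5 + 9 = 22.5
Step 3: F(0) = (3/2)*0^2 + 3*0 = 0.0 + 0 = 0.0
Step 4: nu([0,3]) = F(3) - F(0) = 22.5 - 0.0 = 22.5


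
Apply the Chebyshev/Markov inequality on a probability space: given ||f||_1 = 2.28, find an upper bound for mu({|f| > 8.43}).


Chebyshev/Markov inequality: mu(|f| > eps) <= (||f||_p / eps)^p
Step 1: ||f||_1 / eps = 2.28 / 8.43 = 0.270463
Step 2: Raise to power p = 1:
  (0.270463)^1 = 0.270463
Step 3: Therefore mu(|f| > 8.43) <= 0.270463


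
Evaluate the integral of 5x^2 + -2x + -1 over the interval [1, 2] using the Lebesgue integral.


The Lebesgue integral of a Riemann-integrable function agrees with the Riemann integral.
Antiderivative F(x) = (5/3)x^3 + (-2/2)x^2 + -1x
F(2) = (5/3)*2^3 + (-2/2)*2^2 + -1*2
     = (5/3)*8 + (-2/2)*4 + -1*2
     = 13.333333 + -4 + -2
     = 7.333333
F(1) = -0.333333
Integral = F(2) - F(1) = 7.333333 - -0.333333 = 7.666667


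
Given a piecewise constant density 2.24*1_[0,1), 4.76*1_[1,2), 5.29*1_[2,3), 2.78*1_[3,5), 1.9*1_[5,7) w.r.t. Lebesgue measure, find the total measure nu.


Integrate each piece of the Radon-Nikodym derivative:
Step 1: integral_0^1 2.24 dx = 2.24*(1-0) = 2.24*1 = 2.24
Step 2: integral_1^2 4.76 dx = 4.76*(2-1) = 4.76*1 = 4.76
Step 3: integral_2^3 5.29 dx = 5.29*(3-2) = 5.29*1 = 5.29
Step 4: integral_3^5 2.78 dx = 2.78*(5-3) = 2.78*2 = 5.56
Step 5: integral_5^7 1.9 dx = 1.9*(7-5) = 1.9*2 = 3.8
Total: 2.24 + 4.76 + 5.29 + 5.56 + 3.8 = 21.65


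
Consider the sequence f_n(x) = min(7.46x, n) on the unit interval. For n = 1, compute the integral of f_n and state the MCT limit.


f(x) = 7.46x on [0,1]; f_n(x) = min(7.46x, n). At n = 1:
Step 1: f(x) reaches 1 at x = 1/7.46 = 0.134048
Step 2: integral(f_1) = integral(7.46x, 0, 0.134048) + integral(1, 0.134048, 1)
       = 7.46*0.134048^2/2 + 1*(1 - 0.134048)
       = 0.067024 + 0.865952
       = 0.932976
Step 3: As n -> infinity, f_n increases to f, so by MCT integral(f_n) -> integral(f) = 7.46/2 = 3.73.
Convergence: integral(f_1) = 0.932976 -> 3.73 as n -> infinity


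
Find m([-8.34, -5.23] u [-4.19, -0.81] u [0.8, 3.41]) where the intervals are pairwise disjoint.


For pairwise disjoint intervals, m(union) = sum of lengths.
= (-5.23 - -8.34) + (-0.81 - -4.19) + (3.41 - 0.8)
= 3.11 + 3.38 + 2.61
= 9.1


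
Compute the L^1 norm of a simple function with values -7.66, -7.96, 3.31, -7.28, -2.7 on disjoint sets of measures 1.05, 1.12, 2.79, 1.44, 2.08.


Step 1: Compute |f_i|^1 for each value:
  |-7.66|^1 = 7.66
  |-7.96|^1 = 7.96
  |3.31|^1 = 3.31
  |-7.28|^1 = 7.28
  |-2.7|^1 = 2.7
Step 2: Multiply by measures and sum:
  7.66 * 1.05 = 8.043
  7.96 * 1.12 = 8.9152
  3.31 * 2.79 = 9.2349
  7.28 * 1.44 = 10.4832
  2.7 * 2.08 = 5.616
Sum = 8.043 + 8.9152 + 9.2349 + 10.4832 + 5.616 = 42.2923
Step 3: Take the p-th root:
||f||_1 = (42.2923)^(1/1) = 42.2923


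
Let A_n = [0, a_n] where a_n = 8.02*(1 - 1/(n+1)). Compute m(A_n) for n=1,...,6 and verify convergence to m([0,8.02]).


By continuity of measure from below: if A_n increases to A, then m(A_n) -> m(A).
Here A = [0, 8.02], so m(A) = 8.02
Step 1: a_1 = 8.02*(1 - 1/2) = 4.01, m(A_1) = 4.01
Step 2: a_2 = 8.02*(1 - 1/3) = 5.3467, m(A_2) = 5.3467
Step 3: a_3 = 8.02*(1 - 1/4) = 6.015, m(A_3) = 6.015
Step 4: a_4 = 8.02*(1 - 1/5) = 6.416, m(A_4) = 6.416
Step 5: a_5 = 8.02*(1 - 1/6) = 6.6833, m(A_5) = 6.6833
Step 6: a_6 = 8.02*(1 - 1/7) = 6.8743, m(A_6) = 6.8743
Limit: m(A_n) -> m([0,8.02]) = 8.02


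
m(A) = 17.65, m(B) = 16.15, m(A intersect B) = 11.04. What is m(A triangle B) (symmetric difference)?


m(A Delta B) = m(A) + m(B) - 2*m(A n B)
= 17.65 + 16.15 - 2*11.04
= 17.65 + 16.15 - 22.08
= 11.72


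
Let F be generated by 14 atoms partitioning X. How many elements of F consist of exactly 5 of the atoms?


Each element of F is a union of some subset of the 14 atoms.
Elements that are unions of exactly 5 atoms correspond to 5-element subsets of the 14 atoms.
Count = C(14, 5) = 14! / (5! * 9!) = 2002.


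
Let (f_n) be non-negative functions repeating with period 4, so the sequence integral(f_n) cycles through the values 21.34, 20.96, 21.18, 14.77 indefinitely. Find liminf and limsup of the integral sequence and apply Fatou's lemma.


The sequence (integral(f_n)) is periodic with period 4, repeating the values 21.34, 20.96, 21.18, 14.77 indefinitely.
Step 1: For a periodic sequence, every tail (a_m, a_(m+1), ...) contains all 4 period values infinitely often.
Step 2: Hence inf of every tail = min of the period values = min(21.34, 20.96, 21.18, 14.77) = 14.77.
        liminf_n integral(f_n) = sup over m of (inf of tail from m) = 14.77.
Step 3: Similarly sup of every tail = max of the period values = 21.34.
        limsup_n integral(f_n) = 21.34.
Step 4: Fatou's lemma: integral(liminf_n f_n) <= liminf_n integral(f_n) = 14.77.
        So the integral of the pointwise liminf is at most 14.77.


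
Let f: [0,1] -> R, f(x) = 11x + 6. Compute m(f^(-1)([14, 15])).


f^(-1)([14, 15]) = {x : 14 <= 11x + 6 <= 15}
Solving: (14 - 6)/11 <= x <= (15 - 6)/11
= [0.727273, 0.818182]
Intersecting with [0,1]: [0.727273, 0.818182]
Measure = 0.818182 - 0.727273 = 0.090909


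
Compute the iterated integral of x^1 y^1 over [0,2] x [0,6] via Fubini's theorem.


By Fubini's theorem, the double integral factors as a product of single integrals:
Step 1: integral_0^2 x^1 dx = [x^2/2] from 0 to 2
     = 2^2/2 = 2
Step 2: integral_0^6 y^1 dy = [y^2/2] from 0 to 6
     = 6^2/2 = 18
Step 3: Double integral = 2 * 18 = 36


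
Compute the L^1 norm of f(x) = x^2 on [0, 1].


Step 1: ||f||_1 = (integral_0^1 |x^2|^1 dx)^(1/1)
     = (integral_0^1 x^2 dx)^(1/1)
Step 2: integral_0^1 x^2 dx = [x^3/(3)] from 0 to 1 = 1^3/3
     = 1/3 = 0.333333
Step 3: ||f||_1 = (0.333333)^(1/1) = 0.333333


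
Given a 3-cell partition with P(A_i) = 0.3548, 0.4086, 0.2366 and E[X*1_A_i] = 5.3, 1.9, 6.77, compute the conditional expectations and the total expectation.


For each cell A_i: E[X|A_i] = E[X*1_A_i] / P(A_i)
Step 1: E[X|A_1] = 5.3 / 0.3548 = 14.937993
Step 2: E[X|A_2] = 1.9 / 0.4086 = 4.650024
Step 3: E[X|A_3] = 6.77 / 0.2366 = 28.613694
Verification: E[X] = sum E[X*1_A_i] = 5.3 + 1.9 + 6.77 = 13.97


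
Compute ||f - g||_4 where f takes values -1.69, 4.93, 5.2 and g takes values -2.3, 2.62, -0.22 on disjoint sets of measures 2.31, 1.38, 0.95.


Step 1: Compute differences f_i - g_i:
  -1.69 - -2.3 = 0.61
  4.93 - 2.62 = 2.31
  5.2 - -0.22 = 5.42
Step 2: Compute |diff|^4 * measure for each set:
  |0.61|^4 * 2.31 = 0.138458 * 2.31 = 0.319839
  |2.31|^4 * 1.38 = 28.473963 * 1.38 = 39.294069
  |5.42|^4 * 0.95 = 862.972877 * 0.95 = 819.824233
Step 3: Sum = 859.438141
Step 4: ||f-g||_4 = (859.438141)^(1/4) = 5.414441


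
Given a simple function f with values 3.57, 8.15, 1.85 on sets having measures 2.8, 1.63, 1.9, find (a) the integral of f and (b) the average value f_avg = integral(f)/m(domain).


Step 1: Integral = sum(value_i * measure_i)
= 3.57*2.8 + 8.15*1.63 + 1.85*1.9
= 9.996 + 13.2845 + 3.515
= 26.7955
Step 2: Total measure of domain = 2.8 + 1.63 + 1.9 = 6.33
Step 3: Average value = 26.7955 / 6.33 = 4.233096


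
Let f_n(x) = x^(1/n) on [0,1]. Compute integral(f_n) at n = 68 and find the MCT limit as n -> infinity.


At n = 68: f_68(x) = x^(1/68).
Step 1: integral(x^(1/68), 0, 1) = [x^(1/68+1) / (1/68+1)] from 0 to 1
     = 1 / (1/68 + 1) = 1 / ((68+1)/68) = 68/(68+1)
     = 68/69 = 0.985507
Step 2: As n -> infinity, f_n(x) = x^(1/n) -> 1 for x in (0,1], and f_n is increasing in n.
By MCT, lim_n integral(f_n) = integral(lim_n f_n) = integral(1, 0, 1) = 1.
Step 3: Verify convergence: 68/69 = 0.985507 -> 1


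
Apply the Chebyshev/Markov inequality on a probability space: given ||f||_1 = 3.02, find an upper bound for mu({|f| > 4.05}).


Chebyshev/Markov inequality: mu(|f| > eps) <= (||f||_p / eps)^p
Step 1: ||f||_1 / eps = 3.02 / 4.05 = 0.745679
Step 2: Raise to power p = 1:
  (0.745679)^1 = 0.745679
Step 3: Therefore mu(|f| > 4.05) <= 0.745679


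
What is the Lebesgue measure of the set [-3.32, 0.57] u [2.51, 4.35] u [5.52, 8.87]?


For pairwise disjoint intervals, m(union) = sum of lengths.
= (0.57 - -3.32) + (4.35 - 2.51) + (8.87 - 5.52)
= 3.89 + 1.84 + 3.35
= 9.08
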